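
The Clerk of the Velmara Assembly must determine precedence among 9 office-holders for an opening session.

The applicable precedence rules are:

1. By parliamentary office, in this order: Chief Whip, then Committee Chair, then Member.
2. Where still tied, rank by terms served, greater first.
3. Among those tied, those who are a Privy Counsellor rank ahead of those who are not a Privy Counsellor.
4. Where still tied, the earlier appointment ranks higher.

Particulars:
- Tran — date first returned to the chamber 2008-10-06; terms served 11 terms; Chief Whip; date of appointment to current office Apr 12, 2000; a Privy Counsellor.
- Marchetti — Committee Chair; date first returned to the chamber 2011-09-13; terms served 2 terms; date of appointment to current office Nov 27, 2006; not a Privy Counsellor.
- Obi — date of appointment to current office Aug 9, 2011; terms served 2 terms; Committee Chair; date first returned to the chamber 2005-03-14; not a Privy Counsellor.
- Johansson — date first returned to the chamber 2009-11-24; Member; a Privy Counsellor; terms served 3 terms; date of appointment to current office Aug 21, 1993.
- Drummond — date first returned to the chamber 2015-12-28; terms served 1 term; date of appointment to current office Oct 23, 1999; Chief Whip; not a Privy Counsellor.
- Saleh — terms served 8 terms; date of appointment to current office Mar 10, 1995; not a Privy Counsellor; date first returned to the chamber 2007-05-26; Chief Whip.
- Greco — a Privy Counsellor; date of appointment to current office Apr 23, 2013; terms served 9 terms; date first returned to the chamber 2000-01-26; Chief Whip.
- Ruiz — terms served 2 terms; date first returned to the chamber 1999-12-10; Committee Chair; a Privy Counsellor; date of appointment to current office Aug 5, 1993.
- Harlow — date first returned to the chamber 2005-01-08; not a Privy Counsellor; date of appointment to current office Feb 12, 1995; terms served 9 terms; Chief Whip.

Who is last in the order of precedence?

By parliamentary office: Tran, Greco, Harlow, Saleh and Drummond (Chief Whip); then Ruiz, Marchetti and Obi (Committee Chair); then Johansson (Member).
Among Tran, Greco, Harlow, Saleh and Drummond, by terms served (higher first): Tran (11 terms) before Greco and Harlow (9 terms) before Saleh (8 terms) before Drummond (1 term).
Among Greco and Harlow, a Privy Counsellor before not a Privy Counsellor: Greco (a Privy Counsellor) before Harlow (not a Privy Counsellor).
Ruiz, Marchetti and Obi all have terms served 2 terms, so the next rule applies.
Among Ruiz, Marchetti and Obi, a Privy Counsellor before not a Privy Counsellor: Ruiz (a Privy Counsellor) before Marchetti and Obi (not a Privy Counsellor).
Among Marchetti and Obi, by date of appointment to current office (earlier first): Marchetti (Nov 27, 2006) before Obi (Aug 9, 2011).
Order: Tran, Greco, Harlow, Saleh, Drummond, Ruiz, Marchetti, Obi, Johansson.

Johansson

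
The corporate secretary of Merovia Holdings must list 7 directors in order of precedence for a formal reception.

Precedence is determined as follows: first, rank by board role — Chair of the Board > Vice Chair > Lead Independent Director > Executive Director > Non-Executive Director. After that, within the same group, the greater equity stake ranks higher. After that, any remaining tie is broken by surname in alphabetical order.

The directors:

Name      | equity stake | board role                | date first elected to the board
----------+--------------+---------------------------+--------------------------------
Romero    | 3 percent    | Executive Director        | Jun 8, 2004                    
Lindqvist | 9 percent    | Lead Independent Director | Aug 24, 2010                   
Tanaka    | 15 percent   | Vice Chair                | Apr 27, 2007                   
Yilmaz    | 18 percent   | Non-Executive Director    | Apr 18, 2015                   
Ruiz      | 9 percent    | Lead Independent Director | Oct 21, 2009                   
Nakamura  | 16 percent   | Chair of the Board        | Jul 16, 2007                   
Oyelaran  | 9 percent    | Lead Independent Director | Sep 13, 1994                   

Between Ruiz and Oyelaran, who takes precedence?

Oyelaran

By board role: Nakamura (Chair of the Board); then Tanaka (Vice Chair); then Lindqvist, Oyelaran and Ruiz (Lead Independent Director); then Romero (Executive Director); then Yilmaz (Non-Executive Director).
Lindqvist, Oyelaran and Ruiz all have equity stake 9 percent, so the next rule applies.
Among Lindqvist, Oyelaran and Ruiz, alphabetically by surname: Lindqvist before Oyelaran before Ruiz.
So Oyelaran takes precedence.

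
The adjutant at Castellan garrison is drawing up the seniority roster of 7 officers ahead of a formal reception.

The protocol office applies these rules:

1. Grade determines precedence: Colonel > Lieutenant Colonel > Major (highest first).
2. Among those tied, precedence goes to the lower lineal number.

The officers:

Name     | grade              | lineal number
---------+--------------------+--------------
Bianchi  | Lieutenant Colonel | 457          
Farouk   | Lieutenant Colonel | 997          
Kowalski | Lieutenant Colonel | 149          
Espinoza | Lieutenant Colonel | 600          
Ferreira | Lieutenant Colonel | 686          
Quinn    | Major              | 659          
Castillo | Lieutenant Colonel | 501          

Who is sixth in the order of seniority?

By grade: Kowalski, Bianchi, Castillo, Espinoza, Ferreira and Farouk (Lieutenant Colonel); then Quinn (Major).
Among Kowalski, Bianchi, Castillo, Espinoza, Ferreira and Farouk, by lineal number (lower first): Kowalski (149) before Bianchi (457) before Castillo (501) before Espinoza (600) before Ferreira (686) before Farouk (997).
Order: Kowalski, Bianchi, Castillo, Espinoza, Ferreira, Farouk, Quinn.

Farouk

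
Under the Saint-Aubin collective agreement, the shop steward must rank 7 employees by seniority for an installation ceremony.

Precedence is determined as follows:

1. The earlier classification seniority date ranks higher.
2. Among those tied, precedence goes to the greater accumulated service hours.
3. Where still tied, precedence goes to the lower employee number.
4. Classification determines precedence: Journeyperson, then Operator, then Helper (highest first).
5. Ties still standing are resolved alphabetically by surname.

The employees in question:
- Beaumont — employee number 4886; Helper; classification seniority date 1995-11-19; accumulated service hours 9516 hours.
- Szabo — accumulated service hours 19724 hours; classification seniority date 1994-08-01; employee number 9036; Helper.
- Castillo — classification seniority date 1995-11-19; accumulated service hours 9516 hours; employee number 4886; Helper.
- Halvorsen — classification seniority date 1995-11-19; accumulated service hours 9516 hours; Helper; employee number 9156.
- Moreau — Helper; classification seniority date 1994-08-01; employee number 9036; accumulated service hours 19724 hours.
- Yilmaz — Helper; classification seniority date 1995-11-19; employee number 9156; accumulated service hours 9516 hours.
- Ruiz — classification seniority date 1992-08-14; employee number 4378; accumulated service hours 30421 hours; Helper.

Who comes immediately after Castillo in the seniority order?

By classification seniority date (earlier first): Ruiz (1992-08-14); then Moreau and Szabo (both 1994-08-01); then Beaumont, Castillo, Halvorsen and Yilmaz (each 1995-11-19).
Moreau and Szabo both have accumulated service hours 19724 hours, so the next rule applies.
Moreau and Szabo both have employee number 9036, so the next rule applies.
Moreau and Szabo are each Helper, so the next rule applies.
Among Moreau and Szabo, alphabetically by surname: Moreau before Szabo.
Beaumont, Castillo, Halvorsen and Yilmaz all have accumulated service hours 9516 hours, so the next rule applies.
Among Beaumont, Castillo, Halvorsen and Yilmaz, by employee number (lower first): Beaumont and Castillo (4886) before Halvorsen and Yilmaz (9156).
Beaumont and Castillo are each Helper, so the next rule applies.
Among Beaumont and Castillo, alphabetically by surname: Beaumont before Castillo.
Halvorsen and Yilmaz are each Helper, so the next rule applies.
Among Halvorsen and Yilmaz, alphabetically by surname: Halvorsen before Yilmaz.
Order: Ruiz, Moreau, Szabo, Beaumont, Castillo, Halvorsen, Yilmaz.

Halvorsen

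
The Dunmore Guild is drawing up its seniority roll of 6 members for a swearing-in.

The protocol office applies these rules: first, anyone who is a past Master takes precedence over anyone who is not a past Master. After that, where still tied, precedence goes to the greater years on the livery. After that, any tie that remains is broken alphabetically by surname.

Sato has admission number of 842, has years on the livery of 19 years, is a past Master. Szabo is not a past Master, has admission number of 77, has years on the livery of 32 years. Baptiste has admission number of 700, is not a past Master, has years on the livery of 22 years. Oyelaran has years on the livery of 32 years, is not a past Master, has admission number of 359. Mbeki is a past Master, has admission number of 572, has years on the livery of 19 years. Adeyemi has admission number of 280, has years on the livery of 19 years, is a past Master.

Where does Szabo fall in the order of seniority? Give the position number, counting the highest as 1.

By the first rule: Adeyemi, Mbeki and Sato (each a past Master); then Oyelaran, Szabo and Baptiste (each not a past Master).
Adeyemi, Mbeki and Sato all have years on the livery 19 years, so the next rule applies.
Among Adeyemi, Mbeki and Sato, alphabetically by surname: Adeyemi before Mbeki before Sato.
Among Oyelaran, Szabo and Baptiste, by years on the livery (higher first): Oyelaran and Szabo (32 years) before Baptiste (22 years).
Among Oyelaran and Szabo, alphabetically by surname: Oyelaran before Szabo.
Order: Adeyemi, Mbeki, Sato, Oyelaran, Szabo, Baptiste. So position 5.

5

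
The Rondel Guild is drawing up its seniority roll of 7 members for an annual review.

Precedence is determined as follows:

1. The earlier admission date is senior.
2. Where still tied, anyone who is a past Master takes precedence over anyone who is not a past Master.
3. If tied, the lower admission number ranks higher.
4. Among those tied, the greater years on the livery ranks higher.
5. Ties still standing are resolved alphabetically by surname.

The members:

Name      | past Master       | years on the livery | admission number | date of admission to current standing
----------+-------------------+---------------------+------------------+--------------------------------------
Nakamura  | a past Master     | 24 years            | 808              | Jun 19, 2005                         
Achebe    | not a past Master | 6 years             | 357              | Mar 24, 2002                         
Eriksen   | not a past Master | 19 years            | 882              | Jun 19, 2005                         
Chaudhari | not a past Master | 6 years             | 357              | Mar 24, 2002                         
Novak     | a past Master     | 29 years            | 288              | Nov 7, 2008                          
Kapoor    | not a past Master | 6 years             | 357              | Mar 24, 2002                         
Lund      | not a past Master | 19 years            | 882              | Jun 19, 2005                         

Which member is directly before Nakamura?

Kapoor

By date of admission to current standing (earlier first): Achebe, Chaudhari and Kapoor (each Mar 24, 2002); then Nakamura, Eriksen and Lund (each Jun 19, 2005); then Novak (Nov 7, 2008).
Achebe, Chaudhari and Kapoor are each not a past Master, so the next rule applies.
Achebe, Chaudhari and Kapoor all have admission number 357, so the next rule applies.
Achebe, Chaudhari and Kapoor all have years on the livery 6 years, so the next rule applies.
Among Achebe, Chaudhari and Kapoor, alphabetically by surname: Achebe before Chaudhari before Kapoor.
Among Nakamura, Eriksen and Lund, a past Master before not a past Master: Nakamura (a past Master) before Eriksen and Lund (not a past Master).
Eriksen and Lund both have admission number 882, so the next rule applies.
Eriksen and Lund both have years on the livery 19 years, so the next rule applies.
Among Eriksen and Lund, alphabetically by surname: Eriksen before Lund.
Order: Achebe, Chaudhari, Kapoor, Nakamura, Eriksen, Lund, Novak.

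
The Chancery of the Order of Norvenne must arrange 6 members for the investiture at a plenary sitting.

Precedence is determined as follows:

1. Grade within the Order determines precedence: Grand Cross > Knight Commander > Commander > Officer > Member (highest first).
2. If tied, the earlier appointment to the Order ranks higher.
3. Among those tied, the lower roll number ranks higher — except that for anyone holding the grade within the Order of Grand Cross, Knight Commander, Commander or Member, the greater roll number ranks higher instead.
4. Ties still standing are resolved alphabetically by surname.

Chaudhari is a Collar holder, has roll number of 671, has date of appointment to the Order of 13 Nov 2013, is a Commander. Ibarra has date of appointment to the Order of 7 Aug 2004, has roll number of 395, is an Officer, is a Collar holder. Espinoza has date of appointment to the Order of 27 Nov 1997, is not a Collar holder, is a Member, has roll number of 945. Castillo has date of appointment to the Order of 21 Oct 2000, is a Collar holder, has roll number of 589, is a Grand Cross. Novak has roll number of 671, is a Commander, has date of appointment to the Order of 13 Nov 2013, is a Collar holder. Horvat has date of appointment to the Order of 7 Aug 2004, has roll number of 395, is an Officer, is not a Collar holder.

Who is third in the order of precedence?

By grade within the Order: Castillo (Grand Cross); then Chaudhari and Novak (Commander); then Horvat and Ibarra (Officer); then Espinoza (Member).
Chaudhari and Novak both have date of appointment to the Order 13 Nov 2013, so the next rule applies.
Chaudhari and Novak both have roll number 671, so the next rule applies.
Among Chaudhari and Novak, alphabetically by surname: Chaudhari before Novak.
Horvat and Ibarra both have date of appointment to the Order 7 Aug 2004, so the next rule applies.
Horvat and Ibarra both have roll number 395, so the next rule applies.
Among Horvat and Ibarra, alphabetically by surname: Horvat before Ibarra.
Order: Castillo, Chaudhari, Novak, Horvat, Ibarra, Espinoza.

Novak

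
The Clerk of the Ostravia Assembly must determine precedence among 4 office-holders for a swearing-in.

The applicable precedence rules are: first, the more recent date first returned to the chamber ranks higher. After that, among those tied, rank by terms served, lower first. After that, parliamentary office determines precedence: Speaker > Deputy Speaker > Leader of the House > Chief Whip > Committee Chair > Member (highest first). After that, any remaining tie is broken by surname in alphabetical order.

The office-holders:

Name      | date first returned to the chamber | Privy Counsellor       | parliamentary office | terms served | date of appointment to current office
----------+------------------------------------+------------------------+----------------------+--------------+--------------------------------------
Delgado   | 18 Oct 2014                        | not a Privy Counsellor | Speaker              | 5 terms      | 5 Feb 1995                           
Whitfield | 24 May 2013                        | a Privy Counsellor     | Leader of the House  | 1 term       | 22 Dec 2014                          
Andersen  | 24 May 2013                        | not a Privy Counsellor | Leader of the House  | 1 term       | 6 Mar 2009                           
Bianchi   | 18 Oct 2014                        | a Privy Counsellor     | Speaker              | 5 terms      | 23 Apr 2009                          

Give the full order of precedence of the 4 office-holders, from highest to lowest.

By date first returned to the chamber (later first): Bianchi and Delgado (both 18 Oct 2014); then Andersen and Whitfield (both 24 May 2013).
Bianchi and Delgado both have terms served 5 terms, so the next rule applies.
Bianchi and Delgado are each Speaker, so the next rule applies.
Among Bianchi and Delgado, alphabetically by surname: Bianchi before Delgado.
Andersen and Whitfield both have terms served 1 term, so the next rule applies.
Andersen and Whitfield are each Leader of the House, so the next rule applies.
Among Andersen and Whitfield, alphabetically by surname: Andersen before Whitfield.
Full order: Bianchi, Delgado, Andersen, Whitfield.

Bianchi, Delgado, Andersen, Whitfield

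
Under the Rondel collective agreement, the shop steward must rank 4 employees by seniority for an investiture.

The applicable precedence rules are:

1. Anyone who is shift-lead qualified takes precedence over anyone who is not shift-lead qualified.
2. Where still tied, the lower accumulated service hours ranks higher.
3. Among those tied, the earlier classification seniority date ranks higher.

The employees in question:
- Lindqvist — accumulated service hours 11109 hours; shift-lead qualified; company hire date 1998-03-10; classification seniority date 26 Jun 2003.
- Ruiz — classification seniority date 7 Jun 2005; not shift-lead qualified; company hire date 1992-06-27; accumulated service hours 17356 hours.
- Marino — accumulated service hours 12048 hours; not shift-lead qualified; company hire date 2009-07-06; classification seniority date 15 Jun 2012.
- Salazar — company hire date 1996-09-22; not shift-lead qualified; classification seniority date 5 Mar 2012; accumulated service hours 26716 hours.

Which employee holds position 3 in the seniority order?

Ruiz

By the first rule: Lindqvist (shift-lead qualified); then Marino, Ruiz and Salazar (each not shift-lead qualified).
Among Marino, Ruiz and Salazar, by accumulated service hours (lower first): Marino (12048 hours) before Ruiz (17356 hours) before Salazar (26716 hours).
Order: Lindqvist, Marino, Ruiz, Salazar.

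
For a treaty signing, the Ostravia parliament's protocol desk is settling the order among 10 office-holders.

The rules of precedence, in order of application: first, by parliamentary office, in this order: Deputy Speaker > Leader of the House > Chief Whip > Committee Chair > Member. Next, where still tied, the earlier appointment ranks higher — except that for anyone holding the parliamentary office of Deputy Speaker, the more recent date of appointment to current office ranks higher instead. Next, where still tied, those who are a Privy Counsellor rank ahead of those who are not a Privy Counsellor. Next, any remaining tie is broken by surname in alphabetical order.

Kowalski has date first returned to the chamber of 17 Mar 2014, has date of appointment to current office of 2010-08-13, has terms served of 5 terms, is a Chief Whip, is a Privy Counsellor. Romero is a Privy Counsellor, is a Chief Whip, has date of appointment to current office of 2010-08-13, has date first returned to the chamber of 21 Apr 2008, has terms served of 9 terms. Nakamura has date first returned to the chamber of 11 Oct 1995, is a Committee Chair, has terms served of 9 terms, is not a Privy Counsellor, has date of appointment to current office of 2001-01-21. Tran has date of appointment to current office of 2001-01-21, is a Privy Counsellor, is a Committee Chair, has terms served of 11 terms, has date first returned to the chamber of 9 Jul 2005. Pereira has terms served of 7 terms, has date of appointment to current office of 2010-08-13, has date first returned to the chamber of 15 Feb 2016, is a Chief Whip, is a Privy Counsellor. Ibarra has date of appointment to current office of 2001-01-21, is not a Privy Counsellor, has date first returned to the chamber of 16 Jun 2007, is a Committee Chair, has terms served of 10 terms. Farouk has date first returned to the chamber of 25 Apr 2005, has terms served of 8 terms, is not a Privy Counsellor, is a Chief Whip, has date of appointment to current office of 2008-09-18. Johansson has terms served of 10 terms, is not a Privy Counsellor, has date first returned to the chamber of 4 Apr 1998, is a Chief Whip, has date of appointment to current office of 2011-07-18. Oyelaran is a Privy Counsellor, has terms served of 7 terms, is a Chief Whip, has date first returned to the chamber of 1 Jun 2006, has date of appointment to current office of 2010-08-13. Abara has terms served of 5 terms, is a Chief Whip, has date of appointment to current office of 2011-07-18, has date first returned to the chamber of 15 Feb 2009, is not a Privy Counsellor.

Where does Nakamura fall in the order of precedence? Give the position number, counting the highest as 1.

By parliamentary office: Farouk, Kowalski, Oyelaran, Pereira, Romero, Abara and Johansson (Chief Whip); then Tran, Ibarra and Nakamura (Committee Chair).
Among Farouk, Kowalski, Oyelaran, Pereira, Romero, Abara and Johansson, by date of appointment to current office (earlier first): Farouk (2008-09-18) before Kowalski, Oyelaran, Pereira and Romero (2010-08-13) before Abara and Johansson (2011-07-18).
Kowalski, Oyelaran, Pereira and Romero are each a Privy Counsellor, so the next rule applies.
Among Kowalski, Oyelaran, Pereira and Romero, alphabetically by surname: Kowalski before Oyelaran before Pereira before Romero.
Abara and Johansson are each not a Privy Counsellor, so the next rule applies.
Among Abara and Johansson, alphabetically by surname: Abara before Johansson.
Tran, Ibarra and Nakamura all have date of appointment to current office 2001-01-21, so the next rule applies.
Among Tran, Ibarra and Nakamura, a Privy Counsellor before not a Privy Counsellor: Tran (a Privy Counsellor) before Ibarra and Nakamura (not a Privy Counsellor).
Among Ibarra and Nakamura, alphabetically by surname: Ibarra before Nakamura.
Order: Farouk, Kowalski, Oyelaran, Pereira, Romero, Abara, Johansson, Tran, Ibarra, Nakamura. So position 10.

10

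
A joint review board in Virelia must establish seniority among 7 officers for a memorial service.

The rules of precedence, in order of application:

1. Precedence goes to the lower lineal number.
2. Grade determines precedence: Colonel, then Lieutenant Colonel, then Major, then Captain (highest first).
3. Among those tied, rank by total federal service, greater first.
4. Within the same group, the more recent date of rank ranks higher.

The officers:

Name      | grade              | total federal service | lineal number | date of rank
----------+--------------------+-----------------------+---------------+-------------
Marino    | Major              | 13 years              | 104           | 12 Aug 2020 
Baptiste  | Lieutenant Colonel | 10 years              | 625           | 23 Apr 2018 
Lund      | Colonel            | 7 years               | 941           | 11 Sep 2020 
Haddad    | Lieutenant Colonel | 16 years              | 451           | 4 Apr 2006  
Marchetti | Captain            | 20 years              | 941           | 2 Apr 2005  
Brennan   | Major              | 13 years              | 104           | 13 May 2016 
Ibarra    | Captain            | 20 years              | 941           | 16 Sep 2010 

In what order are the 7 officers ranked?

By lineal number (lower first): Marino and Brennan (both 104); then Haddad (451); then Baptiste (625); then Lund, Ibarra and Marchetti (each 941).
Marino and Brennan are each Major, so the next rule applies.
Marino and Brennan both have total federal service 13 years, so the next rule applies.
Among Marino and Brennan, by date of rank (later first): Marino (12 Aug 2020) before Brennan (13 May 2016).
Among Lund, Ibarra and Marchetti, by grade: Lund (Colonel) before Ibarra and Marchetti (Captain).
Ibarra and Marchetti both have total federal service 20 years, so the next rule applies.
Among Ibarra and Marchetti, by date of rank (later first): Ibarra (16 Sep 2010) before Marchetti (2 Apr 2005).
Full order: Marino, Brennan, Haddad, Baptiste, Lund, Ibarra, Marchetti.

Marino, Brennan, Haddad, Baptiste, Lund, Ibarra, Marchetti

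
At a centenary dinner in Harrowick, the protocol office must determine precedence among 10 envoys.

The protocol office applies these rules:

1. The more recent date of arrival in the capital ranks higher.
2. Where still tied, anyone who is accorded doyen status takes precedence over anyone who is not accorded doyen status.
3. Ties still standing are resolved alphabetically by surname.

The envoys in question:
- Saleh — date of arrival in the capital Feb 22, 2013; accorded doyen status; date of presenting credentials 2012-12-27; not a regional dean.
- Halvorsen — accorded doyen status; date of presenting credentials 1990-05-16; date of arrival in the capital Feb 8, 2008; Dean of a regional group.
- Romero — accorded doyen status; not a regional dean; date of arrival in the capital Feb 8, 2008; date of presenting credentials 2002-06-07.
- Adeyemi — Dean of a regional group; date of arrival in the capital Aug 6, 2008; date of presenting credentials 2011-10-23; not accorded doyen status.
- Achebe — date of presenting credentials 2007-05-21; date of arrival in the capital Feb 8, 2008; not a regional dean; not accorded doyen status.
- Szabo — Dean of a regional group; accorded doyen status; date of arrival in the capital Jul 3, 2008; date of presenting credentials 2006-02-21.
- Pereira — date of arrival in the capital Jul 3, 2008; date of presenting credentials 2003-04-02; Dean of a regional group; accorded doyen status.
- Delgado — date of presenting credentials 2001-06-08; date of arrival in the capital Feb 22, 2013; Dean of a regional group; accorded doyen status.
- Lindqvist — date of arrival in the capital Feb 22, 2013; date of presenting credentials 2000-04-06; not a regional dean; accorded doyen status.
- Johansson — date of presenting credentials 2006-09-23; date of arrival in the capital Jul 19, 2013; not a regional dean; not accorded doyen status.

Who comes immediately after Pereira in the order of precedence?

By date of arrival in the capital (later first): Johansson (Jul 19, 2013); then Delgado, Lindqvist and Saleh (each Feb 22, 2013); then Adeyemi (Aug 6, 2008); then Pereira and Szabo (both Jul 3, 2008); then Halvorsen, Romero and Achebe (each Feb 8, 2008).
Delgado, Lindqvist and Saleh are each accorded doyen status, so the next rule applies.
Among Delgado, Lindqvist and Saleh, alphabetically by surname: Delgado before Lindqvist before Saleh.
Pereira and Szabo are each accorded doyen status, so the next rule applies.
Among Pereira and Szabo, alphabetically by surname: Pereira before Szabo.
Among Halvorsen, Romero and Achebe, accorded doyen status before not accorded doyen status: Halvorsen and Romero (accorded doyen status) before Achebe (not accorded doyen status).
Among Halvorsen and Romero, alphabetically by surname: Halvorsen before Romero.
Order: Johansson, Delgado, Lindqvist, Saleh, Adeyemi, Pereira, Szabo, Halvorsen, Romero, Achebe.

Szabo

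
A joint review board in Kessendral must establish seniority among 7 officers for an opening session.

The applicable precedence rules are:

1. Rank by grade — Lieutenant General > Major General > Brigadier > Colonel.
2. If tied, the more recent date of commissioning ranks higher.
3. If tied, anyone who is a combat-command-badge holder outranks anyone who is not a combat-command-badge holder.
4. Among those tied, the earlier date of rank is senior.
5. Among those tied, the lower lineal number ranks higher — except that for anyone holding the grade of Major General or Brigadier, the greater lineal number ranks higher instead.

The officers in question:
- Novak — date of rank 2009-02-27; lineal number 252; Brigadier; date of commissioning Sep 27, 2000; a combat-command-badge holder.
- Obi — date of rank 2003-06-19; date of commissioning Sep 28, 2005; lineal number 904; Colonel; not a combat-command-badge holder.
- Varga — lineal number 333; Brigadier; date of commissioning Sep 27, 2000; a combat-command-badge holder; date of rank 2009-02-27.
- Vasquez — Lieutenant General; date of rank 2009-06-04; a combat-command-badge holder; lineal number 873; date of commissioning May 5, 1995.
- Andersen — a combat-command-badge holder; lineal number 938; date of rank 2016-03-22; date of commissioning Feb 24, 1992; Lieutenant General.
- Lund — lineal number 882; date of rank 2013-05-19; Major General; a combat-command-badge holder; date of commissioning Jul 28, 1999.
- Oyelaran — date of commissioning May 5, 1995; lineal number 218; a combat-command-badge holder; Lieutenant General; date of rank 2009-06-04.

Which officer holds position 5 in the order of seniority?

Varga

By grade: Oyelaran, Vasquez and Andersen (Lieutenant General); then Lund (Major General); then Varga and Novak (Brigadier); then Obi (Colonel).
Among Oyelaran, Vasquez and Andersen, by date of commissioning (later first): Oyelaran and Vasquez (May 5, 1995) before Andersen (Feb 24, 1992).
Oyelaran and Vasquez are each a combat-command-badge holder, so the next rule applies.
Oyelaran and Vasquez both have date of rank 2009-06-04, so the next rule applies.
Among Oyelaran and Vasquez, by lineal number (lower first): Oyelaran (218) before Vasquez (873).
Varga and Novak both have date of commissioning Sep 27, 2000, so the next rule applies.
Varga and Novak are each a combat-command-badge holder, so the next rule applies.
Varga and Novak both have date of rank 2009-02-27, so the next rule applies.
Among Varga and Novak, by lineal number (higher first) (reversed rule for this group): Varga (333) before Novak (252).
Order: Oyelaran, Vasquez, Andersen, Lund, Varga, Novak, Obi.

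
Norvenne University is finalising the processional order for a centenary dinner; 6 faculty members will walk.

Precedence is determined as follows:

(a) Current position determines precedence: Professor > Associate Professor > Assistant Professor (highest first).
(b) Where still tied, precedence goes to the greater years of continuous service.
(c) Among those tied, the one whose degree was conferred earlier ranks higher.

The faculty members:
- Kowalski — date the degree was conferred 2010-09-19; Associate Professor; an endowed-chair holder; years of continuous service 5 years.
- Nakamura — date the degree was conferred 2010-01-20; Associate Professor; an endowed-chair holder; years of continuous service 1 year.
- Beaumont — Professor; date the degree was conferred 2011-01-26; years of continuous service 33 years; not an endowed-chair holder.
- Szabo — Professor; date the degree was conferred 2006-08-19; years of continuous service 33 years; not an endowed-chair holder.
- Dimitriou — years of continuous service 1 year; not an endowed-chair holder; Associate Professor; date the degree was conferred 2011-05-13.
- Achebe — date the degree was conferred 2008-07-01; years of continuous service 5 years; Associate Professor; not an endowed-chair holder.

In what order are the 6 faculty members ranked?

By current position: Szabo and Beaumont (Professor); then Achebe, Kowalski, Nakamura and Dimitriou (Associate Professor).
Szabo and Beaumont both have years of continuous service 33 years, so the next rule applies.
Among Szabo and Beaumont, by date the degree was conferred (earlier first): Szabo (2006-08-19) before Beaumont (2011-01-26).
Among Achebe, Kowalski, Nakamura and Dimitriou, by years of continuous service (higher first): Achebe and Kowalski (5 years) before Nakamura and Dimitriou (1 year).
Among Achebe and Kowalski, by date the degree was conferred (earlier first): Achebe (2008-07-01) before Kowalski (2010-09-19).
Among Nakamura and Dimitriou, by date the degree was conferred (earlier first): Nakamura (2010-01-20) before Dimitriou (2011-05-13).
Full order: Szabo, Beaumont, Achebe, Kowalski, Nakamura, Dimitriou.

Szabo, Beaumont, Achebe, Kowalski, Nakamura, Dimitriou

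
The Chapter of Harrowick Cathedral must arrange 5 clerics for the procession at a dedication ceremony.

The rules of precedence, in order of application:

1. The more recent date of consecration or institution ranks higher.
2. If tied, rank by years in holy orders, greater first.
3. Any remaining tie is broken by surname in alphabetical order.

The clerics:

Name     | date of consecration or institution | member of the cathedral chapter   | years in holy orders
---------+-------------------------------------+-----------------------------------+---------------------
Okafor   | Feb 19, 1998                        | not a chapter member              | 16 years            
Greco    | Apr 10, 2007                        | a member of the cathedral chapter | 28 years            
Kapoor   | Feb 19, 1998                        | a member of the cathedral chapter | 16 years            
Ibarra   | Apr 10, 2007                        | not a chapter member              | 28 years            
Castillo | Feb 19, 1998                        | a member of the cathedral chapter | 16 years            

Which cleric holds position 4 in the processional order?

By date of consecration or institution (later first): Greco and Ibarra (both Apr 10, 2007); then Castillo, Kapoor and Okafor (each Feb 19, 1998).
Greco and Ibarra both have years in holy orders 28 years, so the next rule applies.
Among Greco and Ibarra, alphabetically by surname: Greco before Ibarra.
Castillo, Kapoor and Okafor all have years in holy orders 16 years, so the next rule applies.
Among Castillo, Kapoor and Okafor, alphabetically by surname: Castillo before Kapoor before Okafor.
Order: Greco, Ibarra, Castillo, Kapoor, Okafor.

Kapoor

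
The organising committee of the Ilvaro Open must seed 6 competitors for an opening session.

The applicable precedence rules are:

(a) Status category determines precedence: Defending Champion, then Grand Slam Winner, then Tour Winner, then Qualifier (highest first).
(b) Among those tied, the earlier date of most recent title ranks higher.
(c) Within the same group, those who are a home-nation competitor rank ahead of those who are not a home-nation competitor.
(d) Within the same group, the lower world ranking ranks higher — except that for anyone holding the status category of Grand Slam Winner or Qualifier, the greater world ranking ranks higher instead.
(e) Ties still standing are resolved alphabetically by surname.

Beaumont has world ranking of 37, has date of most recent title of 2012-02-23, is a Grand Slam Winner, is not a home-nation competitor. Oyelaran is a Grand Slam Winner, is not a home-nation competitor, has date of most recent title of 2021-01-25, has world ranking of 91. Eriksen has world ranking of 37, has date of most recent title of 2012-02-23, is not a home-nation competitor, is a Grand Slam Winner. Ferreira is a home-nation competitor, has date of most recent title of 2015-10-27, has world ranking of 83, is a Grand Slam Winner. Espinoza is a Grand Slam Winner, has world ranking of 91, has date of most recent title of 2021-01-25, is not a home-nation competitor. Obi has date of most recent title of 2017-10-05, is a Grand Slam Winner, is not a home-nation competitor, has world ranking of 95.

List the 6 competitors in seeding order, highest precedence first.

By status category: Beaumont, Eriksen, Ferreira, Obi, Espinoza and Oyelaran (Grand Slam Winner).
Among Beaumont, Eriksen, Ferreira, Obi, Espinoza and Oyelaran, by date of most recent title (earlier first): Beaumont and Eriksen (2012-02-23) before Ferreira (2015-10-27) before Obi (2017-10-05) before Espinoza and Oyelaran (2021-01-25).
Beaumont and Eriksen are each not a home-nation competitor, so the next rule applies.
Beaumont and Eriksen both have world ranking 37, so the next rule applies.
Among Beaumont and Eriksen, alphabetically by surname: Beaumont before Eriksen.
Espinoza and Oyelaran are each not a home-nation competitor, so the next rule applies.
Espinoza and Oyelaran both have world ranking 91, so the next rule applies.
Among Espinoza and Oyelaran, alphabetically by surname: Espinoza before Oyelaran.
Full order: Beaumont, Eriksen, Ferreira, Obi, Espinoza, Oyelaran.

Beaumont, Eriksen, Ferreira, Obi, Espinoza, Oyelaran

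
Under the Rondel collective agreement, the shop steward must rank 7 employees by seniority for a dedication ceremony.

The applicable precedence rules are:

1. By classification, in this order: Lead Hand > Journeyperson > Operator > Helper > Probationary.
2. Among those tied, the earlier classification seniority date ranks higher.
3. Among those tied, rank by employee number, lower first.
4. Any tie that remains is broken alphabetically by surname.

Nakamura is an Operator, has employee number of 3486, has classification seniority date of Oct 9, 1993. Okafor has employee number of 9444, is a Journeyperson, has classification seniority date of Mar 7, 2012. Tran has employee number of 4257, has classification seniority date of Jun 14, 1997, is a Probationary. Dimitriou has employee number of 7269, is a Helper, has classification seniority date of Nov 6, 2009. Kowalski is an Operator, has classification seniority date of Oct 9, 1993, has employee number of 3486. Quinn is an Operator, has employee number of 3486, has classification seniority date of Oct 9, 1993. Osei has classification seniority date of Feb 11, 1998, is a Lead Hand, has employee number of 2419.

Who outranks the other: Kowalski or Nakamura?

By classification: Osei (Lead Hand); then Okafor (Journeyperson); then Kowalski, Nakamura and Quinn (Operator); then Dimitriou (Helper); then Tran (Probationary).
Kowalski, Nakamura and Quinn all have classification seniority date Oct 9, 1993, so the next rule applies.
Kowalski, Nakamura and Quinn all have employee number 3486, so the next rule applies.
Among Kowalski, Nakamura and Quinn, alphabetically by surname: Kowalski before Nakamura before Quinn.
So Kowalski takes precedence.

Kowalski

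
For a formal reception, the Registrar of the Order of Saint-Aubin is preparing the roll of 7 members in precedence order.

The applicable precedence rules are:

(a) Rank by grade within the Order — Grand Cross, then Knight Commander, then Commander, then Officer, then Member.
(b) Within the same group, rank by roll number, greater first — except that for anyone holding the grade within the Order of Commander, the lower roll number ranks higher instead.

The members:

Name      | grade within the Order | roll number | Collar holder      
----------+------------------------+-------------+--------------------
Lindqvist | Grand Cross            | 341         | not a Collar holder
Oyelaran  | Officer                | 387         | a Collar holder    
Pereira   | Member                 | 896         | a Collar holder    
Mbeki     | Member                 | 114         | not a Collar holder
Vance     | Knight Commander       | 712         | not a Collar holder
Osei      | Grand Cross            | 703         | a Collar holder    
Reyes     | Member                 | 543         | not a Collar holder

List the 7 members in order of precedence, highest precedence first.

Osei, Lindqvist, Vance, Oyelaran, Pereira, Reyes, Mbeki

By grade within the Order: Osei and Lindqvist (Grand Cross); then Vance (Knight Commander); then Oyelaran (Officer); then Pereira, Reyes and Mbeki (Member).
Among Osei and Lindqvist, by roll number (higher first): Osei (703) before Lindqvist (341).
Among Pereira, Reyes and Mbeki, by roll number (higher first): Pereira (896) before Reyes (543) before Mbeki (114).
Full order: Osei, Lindqvist, Vance, Oyelaran, Pereira, Reyes, Mbeki.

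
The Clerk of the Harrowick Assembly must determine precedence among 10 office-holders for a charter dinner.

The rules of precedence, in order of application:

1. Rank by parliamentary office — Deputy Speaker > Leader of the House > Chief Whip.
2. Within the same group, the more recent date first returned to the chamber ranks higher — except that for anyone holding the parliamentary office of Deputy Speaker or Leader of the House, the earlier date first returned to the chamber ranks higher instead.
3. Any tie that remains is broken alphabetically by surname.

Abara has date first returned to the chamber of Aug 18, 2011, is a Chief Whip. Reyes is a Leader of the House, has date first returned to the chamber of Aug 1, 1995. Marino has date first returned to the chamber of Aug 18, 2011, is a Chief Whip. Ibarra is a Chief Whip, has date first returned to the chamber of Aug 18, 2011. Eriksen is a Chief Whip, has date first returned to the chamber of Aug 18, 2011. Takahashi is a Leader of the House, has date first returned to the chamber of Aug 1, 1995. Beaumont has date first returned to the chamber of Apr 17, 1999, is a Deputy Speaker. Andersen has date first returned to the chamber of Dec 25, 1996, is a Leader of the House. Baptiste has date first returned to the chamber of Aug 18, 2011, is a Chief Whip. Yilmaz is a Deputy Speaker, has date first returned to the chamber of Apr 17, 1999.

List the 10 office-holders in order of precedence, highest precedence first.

By parliamentary office: Beaumont and Yilmaz (Deputy Speaker); then Reyes, Takahashi and Andersen (Leader of the House); then Abara, Baptiste, Eriksen, Ibarra and Marino (Chief Whip).
Beaumont and Yilmaz both have date first returned to the chamber Apr 17, 1999, so the next rule applies.
Among Beaumont and Yilmaz, alphabetically by surname: Beaumont before Yilmaz.
Among Reyes, Takahashi and Andersen, by date first returned to the chamber (earlier first) (reversed rule for this group): Reyes and Takahashi (Aug 1, 1995) before Andersen (Dec 25, 1996).
Among Reyes and Takahashi, alphabetically by surname: Reyes before Takahashi.
Abara, Baptiste, Eriksen, Ibarra and Marino all have date first returned to the chamber Aug 18, 2011, so the next rule applies.
Among Abara, Baptiste, Eriksen, Ibarra and Marino, alphabetically by surname: Abara before Baptiste before Eriksen before Ibarra before Marino.
Full order: Beaumont, Yilmaz, Reyes, Takahashi, Andersen, Abara, Baptiste, Eriksen, Ibarra, Marino.

Beaumont, Yilmaz, Reyes, Takahashi, Andersen, Abara, Baptiste, Eriksen, Ibarra, Marino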